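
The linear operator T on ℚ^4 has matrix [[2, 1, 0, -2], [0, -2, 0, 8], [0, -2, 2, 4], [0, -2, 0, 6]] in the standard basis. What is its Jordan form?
The characteristic polynomial is det(xI - A) = (x - 2)^4, so the eigenvalues are 2 (algebraic multiplicity 4).

For λ = 2: rank(A - 2I) = 1, rank((A - 2I)^2) = 0. The eigenspace has dimension 4 - 1 = 3, so there are 3 Jordan blocks; the rank sequence gives block sizes [2, 1, 1].

Assembling the blocks gives the Jordan form J above.

J = [[2, 1, 0, 0], [0, 2, 0, 0], [0, 0, 2, 0], [0, 0, 0, 2]]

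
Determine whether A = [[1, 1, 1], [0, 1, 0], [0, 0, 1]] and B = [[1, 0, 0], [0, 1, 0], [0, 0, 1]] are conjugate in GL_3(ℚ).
No.

Both have characteristic polynomial (x - 1)^3, but the minimal polynomial of A is (x - 1)^2 while the minimal polynomial of B is x - 1. The minimal polynomial is a similarity invariant, so A and B are not similar.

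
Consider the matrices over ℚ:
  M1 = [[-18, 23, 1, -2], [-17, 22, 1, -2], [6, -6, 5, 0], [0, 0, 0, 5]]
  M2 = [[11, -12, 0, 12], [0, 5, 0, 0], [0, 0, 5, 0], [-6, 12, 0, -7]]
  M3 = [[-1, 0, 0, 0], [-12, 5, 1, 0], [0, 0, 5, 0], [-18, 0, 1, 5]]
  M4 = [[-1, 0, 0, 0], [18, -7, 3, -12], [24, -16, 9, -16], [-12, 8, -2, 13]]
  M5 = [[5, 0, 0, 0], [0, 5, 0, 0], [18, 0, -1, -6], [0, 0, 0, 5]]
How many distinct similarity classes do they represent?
Characteristic polynomials: χ_{M1} = (x - 5)^3(x + 1), χ_{M2} = (x - 5)^3(x + 1), χ_{M3} = (x - 5)^3(x + 1), χ_{M4} = (x - 5)^3(x + 1), χ_{M5} = (x - 5)^3(x + 1).

{M1, M3, M4}: invariant factors x - 5, (x - 5)^2(x + 1).

{M2, M5}: invariant factors x - 5, x - 5, (x - 5)(x + 1).

Matrices are similar if and only if their invariant-factor lists agree; the partition into similarity classes is {M1, M3, M4}, {M2, M5}.

2 classes: {M1, M3, M4}, {M2, M5}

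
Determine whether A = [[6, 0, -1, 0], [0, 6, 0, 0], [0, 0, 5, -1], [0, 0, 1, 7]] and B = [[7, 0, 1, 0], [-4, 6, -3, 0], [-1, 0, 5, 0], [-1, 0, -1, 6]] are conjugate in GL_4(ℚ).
Two matrices over a field are similar if and only if they have the same invariant factors.

Both A and B have characteristic polynomial (x - 6)^4 and minimal polynomial (x - 6)^3. Computing further, both have invariant factors x - 6, (x - 6)^3. Hence A and B are similar.

Yes.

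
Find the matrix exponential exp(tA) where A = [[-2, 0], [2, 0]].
e^{tA} = [[e^{-2*t}, 0], [1 - e^{-2*t}, 1]]

A has Jordan form J = [[-2, 0], [0, 0]] with A = PJP^{-1}, so e^{tA} = P e^{tJ} P^{-1}.

For a Jordan block J_k(λ), e^{tJ_k(λ)} = e^{λt} · (I + tN + t^2 N^2/2! + ... + t^{k-1} N^{k-1}/(k-1)!) where N is the nilpotent superdiagonal part.

Assembling the blocks and conjugating back gives the entries of e^{tA} as shown above.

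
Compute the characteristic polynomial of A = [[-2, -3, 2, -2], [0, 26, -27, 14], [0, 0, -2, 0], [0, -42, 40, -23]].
χ_A(x) = (x - 5)(x + 2)^3

xI - A = [[x + 2, 3, -2, 2], [0, x - 26, 27, -14], [0, 0, x + 2, 0], [0, 42, -40, x + 23]].

Expanding det(xI - A) along the first row:
det(xI - A) = + (x + 2)·det([[x - 26, 27, -14], [0, x + 2, 0], [42, -40, x + 23]]) - (3)·det([[0, 27, -14], [0, x + 2, 0], [0, -40, x + 23]]) + (-2)·det([[0, x - 26, -14], [0, 0, 0], [0, 42, x + 23]]) - (2)·det([[0, x - 26, 27], [0, 0, x + 2], [0, 42, -40]]).

Evaluating gives χ_A(x) = x^4 + x^3 - 18x^2 - 52x - 40 = (x - 5)(x + 2)^3.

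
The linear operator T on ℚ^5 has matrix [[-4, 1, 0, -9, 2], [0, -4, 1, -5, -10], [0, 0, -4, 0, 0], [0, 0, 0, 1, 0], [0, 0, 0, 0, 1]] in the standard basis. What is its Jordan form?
The characteristic polynomial is det(xI - A) = (x - 1)^2(x + 4)^3, so the eigenvalues are -4 (algebraic multiplicity 3), 1 (algebraic multiplicity 2).

For λ = -4: rank(A + 4I) = 4, rank((A + 4I)^2) = 3, rank((A + 4I)^3) = 2. The eigenspace has dimension 5 - 4 = 1, so there is 1 Jordan block; the rank sequence gives block sizes [3].

For λ = 1: rank(A - I) = 3. The eigenspace has dimension 5 - 3 = 2, so there are 2 Jordan blocks; the rank sequence gives block sizes [1, 1].

Assembling the blocks gives the Jordan form J above.

J = [[-4, 1, 0, 0, 0], [0, -4, 1, 0, 0], [0, 0, -4, 0, 0], [0, 0, 0, 1, 0], [0, 0, 0, 0, 1]]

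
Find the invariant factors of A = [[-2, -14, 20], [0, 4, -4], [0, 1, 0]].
(x - 2)^2(x + 2)

The Jordan structure of A has elementary divisors (x + 2), (x - 2)^2. Arranging the block sizes at each eigenvalue in decreasing order and taking row products gives the invariant factors.

Invariant factors (smallest first, each dividing the next): (x - 2)^2(x + 2).

Check: the last factor (x - 2)^2(x + 2) is the minimal polynomial, and the product (x - 2)^2(x + 2) is the characteristic polynomial.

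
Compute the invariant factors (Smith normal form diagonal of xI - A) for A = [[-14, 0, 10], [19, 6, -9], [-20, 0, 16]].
(x - 6)^2(x + 4)

The Jordan structure of A has elementary divisors (x + 4), (x - 6)^2. Arranging the block sizes at each eigenvalue in decreasing order and taking row products gives the invariant factors.

Invariant factors (smallest first, each dividing the next): (x - 6)^2(x + 4).

Check: the last factor (x - 6)^2(x + 4) is the minimal polynomial, and the product (x - 6)^2(x + 4) is the characteristic polynomial.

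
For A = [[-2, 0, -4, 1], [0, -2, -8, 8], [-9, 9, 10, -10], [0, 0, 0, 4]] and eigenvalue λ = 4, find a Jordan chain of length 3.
We seek v_1 ∈ ker((A - 4I)^3) \ ker((A - 4I)^2), then set v_{i+1} = (A - 4I) v_i.

One such chain is v_1 = [[0, 1, 0, 1]]^T, v_2 = [[1, 2, -1, 0]]^T, v_3 = [[-2, -4, 3, 0]]^T. Check: (A - 4I) v_3 = [[0, 0, 0, 0]]^T = 0.

v_1 = [[0, 1, 0, 1]]^T, v_2 = [[1, 2, -1, 0]]^T, v_3 = [[-2, -4, 3, 0]]^T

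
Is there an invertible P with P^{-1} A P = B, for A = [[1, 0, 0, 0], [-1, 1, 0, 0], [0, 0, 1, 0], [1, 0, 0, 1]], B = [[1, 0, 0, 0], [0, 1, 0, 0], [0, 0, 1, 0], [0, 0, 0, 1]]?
Both have characteristic polynomial (x - 1)^4, but the minimal polynomial of A is (x - 1)^2 while the minimal polynomial of B is x - 1. The minimal polynomial is a similarity invariant, so A and B are not similar.

No.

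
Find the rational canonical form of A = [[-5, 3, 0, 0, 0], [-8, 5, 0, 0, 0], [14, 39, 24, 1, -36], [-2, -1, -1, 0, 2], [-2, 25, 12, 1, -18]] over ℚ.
The invariant factors of A (the non-unit diagonal entries of the Smith normal form of xI - A over ℚ[x]) are (x - 1)(x + 1), (x - 6)(x - 1)(x + 1), each dividing the next. The characteristic polynomial is their product, (x - 6)(x - 1)^2(x + 1)^2.

The rational canonical form is the block-diagonal matrix of companion matrices C(f_i):
R = [[0, 1, 0, 0, 0], [1, 0, 0, 0, 0], [0, 0, 0, 0, -6], [0, 0, 1, 0, 1], [0, 0, 0, 1, 6]].

R = [[0, 1, 0, 0, 0], [1, 0, 0, 0, 0], [0, 0, 0, 0, -6], [0, 0, 1, 0, 1], [0, 0, 0, 1, 6]]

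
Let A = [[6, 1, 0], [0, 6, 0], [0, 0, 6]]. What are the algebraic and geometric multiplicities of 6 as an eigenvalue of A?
algebraic multiplicity 3, geometric multiplicity 2

The characteristic polynomial is (x - 6)^3, so the factor x - 6 appears with exponent 3: the algebraic multiplicity is 3.

rank(A - 6I) = 1, so the eigenspace has dimension 3 - 1 = 2: the geometric multiplicity is 2.

Since 2 < 3, A is not diagonalizable.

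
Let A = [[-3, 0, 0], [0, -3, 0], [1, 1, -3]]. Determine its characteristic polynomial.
xI - A = [[x + 3, 0, 0], [0, x + 3, 0], [-1, -1, x + 3]].

Expanding det(xI - A) along the first row:
det(xI - A) = + (x + 3)·det([[x + 3, 0], [-1, x + 3]]) - (0)·det([[0, 0], [-1, x + 3]]) + (0)·det([[0, x + 3], [-1, -1]]).

Evaluating gives χ_A(x) = x^3 + 9x^2 + 27x + 27 = (x + 3)^3.

χ_A(x) = (x + 3)^3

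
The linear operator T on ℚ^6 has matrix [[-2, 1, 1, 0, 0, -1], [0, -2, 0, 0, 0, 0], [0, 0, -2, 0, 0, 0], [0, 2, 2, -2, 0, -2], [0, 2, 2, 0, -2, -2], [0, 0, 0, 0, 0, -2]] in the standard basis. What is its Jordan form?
J = [[-2, 1, 0, 0, 0, 0], [0, -2, 0, 0, 0, 0], [0, 0, -2, 0, 0, 0], [0, 0, 0, -2, 0, 0], [0, 0, 0, 0, -2, 0], [0, 0, 0, 0, 0, -2]]

The characteristic polynomial is det(xI - A) = (x + 2)^6, so the eigenvalues are -2 (algebraic multiplicity 6).

For λ = -2: rank(A + 2I) = 1, rank((A + 2I)^2) = 0. The eigenspace has dimension 6 - 1 = 5, so there are 5 Jordan blocks; the rank sequence gives block sizes [2, 1, 1, 1, 1].

Assembling the blocks gives the Jordan form J above.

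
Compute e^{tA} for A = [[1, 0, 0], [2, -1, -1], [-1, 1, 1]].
e^{tA} = [[e^{t}, 0, 0], [t + e^{t} - 1, 1 - t, -t], [-t, t, t + 1]]

A has Jordan form J = [[0, 1, 0], [0, 0, 0], [0, 0, 1]] with A = PJP^{-1}, so e^{tA} = P e^{tJ} P^{-1}.

For a Jordan block J_k(λ), e^{tJ_k(λ)} = e^{λt} · (I + tN + t^2 N^2/2! + ... + t^{k-1} N^{k-1}/(k-1)!) where N is the nilpotent superdiagonal part.

Assembling the blocks and conjugating back gives the entries of e^{tA} as shown above.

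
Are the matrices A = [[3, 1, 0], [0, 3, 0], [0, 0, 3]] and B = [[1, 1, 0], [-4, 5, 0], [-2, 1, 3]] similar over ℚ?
Yes.

Two matrices over a field are similar if and only if they have the same invariant factors.

Both A and B have characteristic polynomial (x - 3)^3 and minimal polynomial (x - 3)^2. Computing further, both have invariant factors x - 3, (x - 3)^2. Hence A and B are similar.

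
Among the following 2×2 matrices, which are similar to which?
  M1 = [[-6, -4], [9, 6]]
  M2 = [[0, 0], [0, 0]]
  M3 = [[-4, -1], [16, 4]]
Characteristic polynomials: χ_{M1} = x^2, χ_{M2} = x^2, χ_{M3} = x^2.

{M1, M3}: invariant factors x^2.

{M2}: invariant factors x, x.

Matrices are similar if and only if their invariant-factor lists agree; the partition into similarity classes is {M1, M3}, {M2}.

2 classes: {M1, M3}, {M2}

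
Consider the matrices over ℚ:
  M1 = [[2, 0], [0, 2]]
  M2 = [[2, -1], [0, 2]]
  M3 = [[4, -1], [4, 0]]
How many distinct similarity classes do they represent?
Characteristic polynomials: χ_{M1} = (x - 2)^2, χ_{M2} = (x - 2)^2, χ_{M3} = (x - 2)^2.

{M1}: invariant factors x - 2, x - 2.

{M2, M3}: invariant factors (x - 2)^2.

Matrices are similar if and only if their invariant-factor lists agree; the partition into similarity classes is {M1}, {M2, M3}.

2 classes: {M1}, {M2, M3}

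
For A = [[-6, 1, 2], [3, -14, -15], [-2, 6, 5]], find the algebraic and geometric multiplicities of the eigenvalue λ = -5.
The characteristic polynomial is (x + 5)^3, so the factor x + 5 appears with exponent 3: the algebraic multiplicity is 3.

rank(A + 5I) = 2, so the eigenspace has dimension 3 - 2 = 1: the geometric multiplicity is 1.

Since 1 < 3, A is not diagonalizable.

algebraic multiplicity 3, geometric multiplicity 1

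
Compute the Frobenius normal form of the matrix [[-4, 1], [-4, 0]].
R = [[0, -4], [1, -4]]

The invariant factors of A (the non-unit diagonal entries of the Smith normal form of xI - A over ℚ[x]) are (x + 2)^2, each dividing the next. The characteristic polynomial is their product, (x + 2)^2.

The rational canonical form is the block-diagonal matrix of companion matrices C(f_i):
R = [[0, -4], [1, -4]].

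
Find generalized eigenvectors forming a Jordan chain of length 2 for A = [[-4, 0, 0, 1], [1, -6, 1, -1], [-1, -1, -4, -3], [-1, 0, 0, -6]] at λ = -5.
v_1 = [[1, 1, -2, -1]]^T, v_2 = [[0, -1, -1, 0]]^T

We seek v_1 ∈ ker((A + 5I)^2) \ ker(A + 5I), then set v_{i+1} = (A + 5I) v_i.

One such chain is v_1 = [[1, 1, -2, -1]]^T, v_2 = [[0, -1, -1, 0]]^T. Check: (A + 5I) v_2 = [[0, 0, 0, 0]]^T = 0.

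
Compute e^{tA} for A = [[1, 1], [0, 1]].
A has Jordan form J = [[1, 1], [0, 1]] with A = PJP^{-1}, so e^{tA} = P e^{tJ} P^{-1}.

For a Jordan block J_k(λ), e^{tJ_k(λ)} = e^{λt} · (I + tN + t^2 N^2/2! + ... + t^{k-1} N^{k-1}/(k-1)!) where N is the nilpotent superdiagonal part.

Assembling the blocks and conjugating back gives the entries of e^{tA} as shown above.

e^{tA} = [[e^{t}, t*e^{t}], [0, e^{t}]]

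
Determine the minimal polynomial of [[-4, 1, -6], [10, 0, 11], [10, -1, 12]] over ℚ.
m_A(x) = (x - 6)(x - 1)^2

The characteristic polynomial factors as (x - 6)(x - 1)^2. The minimal polynomial is ∏(x - λ)^{k_λ} where k_λ is the size of the largest Jordan block at λ.

For λ = 1: rank(A - I) = 2, and the largest Jordan block has size 2 (the smallest k with rank((A - I)^k) = rank((A - I)^(k+1))).
For λ = 6: rank(A - 6I) = 2, and the largest Jordan block has size 1 (the smallest k with rank((A - 6I)^k) = rank((A - 6I)^(k+1))).

So m_A(x) = (x - 6)(x - 1)^2.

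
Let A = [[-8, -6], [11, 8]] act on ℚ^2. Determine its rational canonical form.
The invariant factors of A (the non-unit diagonal entries of the Smith normal form of xI - A over ℚ[x]) are x^2 + 2, each dividing the next. The characteristic polynomial is their product, x^2 + 2.

The rational canonical form is the block-diagonal matrix of companion matrices C(f_i):
R = [[0, -2], [1, 0]].

Note the characteristic polynomial does not split into linear factors over ℚ, so A has no Jordan form over ℚ; the rational canonical form exists over any field.

R = [[0, -2], [1, 0]]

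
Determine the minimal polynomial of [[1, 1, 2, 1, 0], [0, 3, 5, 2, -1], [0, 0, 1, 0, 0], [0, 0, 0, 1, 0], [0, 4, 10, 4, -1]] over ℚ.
m_A(x) = (x - 1)^3

The characteristic polynomial factors as (x - 1)^5. The minimal polynomial is ∏(x - λ)^{k_λ} where k_λ is the size of the largest Jordan block at λ.

For λ = 1: rank(A - I) = 2, and the largest Jordan block has size 3 (the smallest k with rank((A - I)^k) = rank((A - I)^(k+1))).

So m_A(x) = (x - 1)^3.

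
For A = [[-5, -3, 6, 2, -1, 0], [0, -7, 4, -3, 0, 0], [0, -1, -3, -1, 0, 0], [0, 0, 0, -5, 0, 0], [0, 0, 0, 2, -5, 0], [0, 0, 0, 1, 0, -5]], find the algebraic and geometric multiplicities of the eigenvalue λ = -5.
algebraic multiplicity 6, geometric multiplicity 3

The characteristic polynomial is (x + 5)^6, so the factor x + 5 appears with exponent 6: the algebraic multiplicity is 6.

rank(A + 5I) = 3, so the eigenspace has dimension 6 - 3 = 3: the geometric multiplicity is 3.

Since 3 < 6, A is not diagonalizable.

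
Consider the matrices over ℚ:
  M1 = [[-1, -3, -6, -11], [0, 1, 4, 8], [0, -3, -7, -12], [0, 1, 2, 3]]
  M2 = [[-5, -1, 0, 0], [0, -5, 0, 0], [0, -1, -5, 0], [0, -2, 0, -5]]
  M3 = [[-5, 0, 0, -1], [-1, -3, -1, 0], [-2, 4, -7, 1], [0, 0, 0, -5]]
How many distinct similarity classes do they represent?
3 classes: {M1}, {M2}, {M3}

Characteristic polynomials: χ_{M1} = (x + 1)^4, χ_{M2} = (x + 5)^4, χ_{M3} = (x + 5)^4.

{M1}: invariant factors x + 1, (x + 1)^3.

{M2}: invariant factors x + 5, x + 5, (x + 5)^2.

{M3}: invariant factors (x + 5)^2, (x + 5)^2.

Matrices are similar if and only if their invariant-factor lists agree; the partition into similarity classes is {M1}, {M2}, {M3}.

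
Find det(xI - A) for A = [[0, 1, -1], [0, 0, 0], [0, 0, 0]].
χ_A(x) = x^3

xI - A = [[x, -1, 1], [0, x, 0], [0, 0, x]].

Expanding det(xI - A) along the first row:
det(xI - A) = + (x)·det([[x, 0], [0, x]]) - (-1)·det([[0, 0], [0, x]]) + (1)·det([[0, x], [0, 0]]).

Evaluating gives χ_A(x) = x^3.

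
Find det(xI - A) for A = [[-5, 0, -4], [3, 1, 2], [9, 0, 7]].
χ_A(x) = (x - 1)^3

xI - A = [[x + 5, 0, 4], [-3, x - 1, -2], [-9, 0, x - 7]].

Expanding det(xI - A) along the first row:
det(xI - A) = + (x + 5)·det([[x - 1, -2], [0, x - 7]]) - (0)·det([[-3, -2], [-9, x - 7]]) + (4)·det([[-3, x - 1], [-9, 0]]).

Evaluating gives χ_A(x) = x^3 - 3x^2 + 3x - 1 = (x - 1)^3.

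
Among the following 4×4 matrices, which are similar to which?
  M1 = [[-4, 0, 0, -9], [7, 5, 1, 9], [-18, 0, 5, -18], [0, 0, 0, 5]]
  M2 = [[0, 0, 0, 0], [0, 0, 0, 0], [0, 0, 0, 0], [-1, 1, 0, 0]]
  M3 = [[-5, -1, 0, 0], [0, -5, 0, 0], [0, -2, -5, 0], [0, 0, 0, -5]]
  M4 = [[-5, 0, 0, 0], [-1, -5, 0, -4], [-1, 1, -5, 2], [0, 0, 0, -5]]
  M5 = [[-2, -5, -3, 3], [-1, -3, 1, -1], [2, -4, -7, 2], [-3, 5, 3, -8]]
Characteristic polynomials: χ_{M1} = (x - 5)^3(x + 4), χ_{M2} = x^4, χ_{M3} = (x + 5)^4, χ_{M4} = (x + 5)^4, χ_{M5} = (x + 5)^4.

{M1}: invariant factors x - 5, (x - 5)^2(x + 4).

{M2}: invariant factors x, x, x^2.

{M3}: invariant factors x + 5, x + 5, (x + 5)^2.

{M4, M5}: invariant factors x + 5, (x + 5)^3.

Matrices are similar if and only if their invariant-factor lists agree; the partition into similarity classes is {M1}, {M2}, {M3}, {M4, M5}.

4 classes: {M1}, {M2}, {M3}, {M4, M5}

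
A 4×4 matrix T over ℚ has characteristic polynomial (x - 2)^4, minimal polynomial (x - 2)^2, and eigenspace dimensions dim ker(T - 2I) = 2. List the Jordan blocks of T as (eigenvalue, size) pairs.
λ = 2: algebraic multiplicity 4 (exponent in χ_T), largest block size 2 (exponent in m_T), 2 blocks (geometric multiplicity). These force block sizes [2, 2].

Jordan blocks: (2, 2), (2, 2)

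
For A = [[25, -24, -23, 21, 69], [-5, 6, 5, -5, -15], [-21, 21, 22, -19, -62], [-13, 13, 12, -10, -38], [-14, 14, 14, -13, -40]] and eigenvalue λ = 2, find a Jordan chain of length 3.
v_1 = [[-3, 0, 1, 1, 1]]^T, v_2 = [[-2, 0, 2, 1, 1]]^T, v_3 = [[-2, 0, 1, 0, 1]]^T

We seek v_1 ∈ ker((A - 2I)^3) \ ker((A - 2I)^2), then set v_{i+1} = (A - 2I) v_i.

One such chain is v_1 = [[-3, 0, 1, 1, 1]]^T, v_2 = [[-2, 0, 2, 1, 1]]^T, v_3 = [[-2, 0, 1, 0, 1]]^T. Check: (A - 2I) v_3 = [[0, 0, 0, 0, 0]]^T = 0.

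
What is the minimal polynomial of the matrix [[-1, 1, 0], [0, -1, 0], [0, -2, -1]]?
m_A(x) = (x + 1)^2

The characteristic polynomial factors as (x + 1)^3. The minimal polynomial is ∏(x - λ)^{k_λ} where k_λ is the size of the largest Jordan block at λ.

For λ = -1: rank(A + I) = 1, and the largest Jordan block has size 2 (the smallest k with rank((A + I)^k) = rank((A + I)^(k+1))).

So m_A(x) = (x + 1)^2.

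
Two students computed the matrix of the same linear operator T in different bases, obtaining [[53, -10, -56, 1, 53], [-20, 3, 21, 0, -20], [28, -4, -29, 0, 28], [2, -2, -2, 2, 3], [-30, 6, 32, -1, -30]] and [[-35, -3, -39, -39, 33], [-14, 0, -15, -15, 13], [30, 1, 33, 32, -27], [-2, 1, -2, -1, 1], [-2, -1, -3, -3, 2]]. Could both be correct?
Two matrices over a field are similar if and only if they have the same invariant factors.

Both A and B have characteristic polynomial (x - 1)^4(x + 5) and minimal polynomial (x - 1)^2(x + 5). Computing further, both have invariant factors (x - 1)^2, (x - 1)^2(x + 5). Hence A and B are similar.

Yes.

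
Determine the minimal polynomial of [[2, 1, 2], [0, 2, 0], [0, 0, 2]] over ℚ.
m_A(x) = (x - 2)^2

The characteristic polynomial factors as (x - 2)^3. The minimal polynomial is ∏(x - λ)^{k_λ} where k_λ is the size of the largest Jordan block at λ.

For λ = 2: rank(A - 2I) = 1, and the largest Jordan block has size 2 (the smallest k with rank((A - 2I)^k) = rank((A - 2I)^(k+1))).

So m_A(x) = (x - 2)^2.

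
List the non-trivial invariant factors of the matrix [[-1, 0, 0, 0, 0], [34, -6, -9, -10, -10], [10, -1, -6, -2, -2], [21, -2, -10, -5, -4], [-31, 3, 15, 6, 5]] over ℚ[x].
The Jordan structure of A has elementary divisors (x + 5)^2, (x + 1)^2, (x + 1). Arranging the block sizes at each eigenvalue in decreasing order and taking row products gives the invariant factors.

Invariant factors (smallest first, each dividing the next): x + 1, (x + 1)^2(x + 5)^2.

Check: the last factor (x + 1)^2(x + 5)^2 is the minimal polynomial, and the product (x + 1)^3(x + 5)^2 is the characteristic polynomial.

x + 1, (x + 1)^2(x + 5)^2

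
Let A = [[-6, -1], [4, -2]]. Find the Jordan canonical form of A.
The characteristic polynomial is det(xI - A) = (x + 4)^2, so the eigenvalues are -4 (algebraic multiplicity 2).

For λ = -4: rank(A + 4I) = 1, rank((A + 4I)^2) = 0. The eigenspace has dimension 2 - 1 = 1, so there is 1 Jordan block; the rank sequence gives block sizes [2].

Assembling the blocks gives the Jordan form J above.

J = [[-4, 1], [0, -4]]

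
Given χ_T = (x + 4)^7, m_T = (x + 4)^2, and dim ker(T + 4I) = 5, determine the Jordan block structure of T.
Jordan blocks: (-4, 2), (-4, 2), (-4, 1), (-4, 1), (-4, 1)

λ = -4: algebraic multiplicity 7 (exponent in χ_T), largest block size 2 (exponent in m_T), 5 blocks (geometric multiplicity). These force block sizes [2, 2, 1, 1, 1].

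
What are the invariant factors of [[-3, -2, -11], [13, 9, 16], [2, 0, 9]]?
(x - 5)^3

The Jordan structure of A has elementary divisors (x - 5)^3. Arranging the block sizes at each eigenvalue in decreasing order and taking row products gives the invariant factors.

Invariant factors (smallest first, each dividing the next): (x - 5)^3.

Check: the last factor (x - 5)^3 is the minimal polynomial, and the product (x - 5)^3 is the characteristic polynomial.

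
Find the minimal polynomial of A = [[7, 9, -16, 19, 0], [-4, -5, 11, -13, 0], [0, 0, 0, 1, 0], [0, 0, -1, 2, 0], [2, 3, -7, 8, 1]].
m_A(x) = (x - 1)^2

The characteristic polynomial factors as (x - 1)^5. The minimal polynomial is ∏(x - λ)^{k_λ} where k_λ is the size of the largest Jordan block at λ.

For λ = 1: rank(A - I) = 2, and the largest Jordan block has size 2 (the smallest k with rank((A - I)^k) = rank((A - I)^(k+1))).

So m_A(x) = (x - 1)^2.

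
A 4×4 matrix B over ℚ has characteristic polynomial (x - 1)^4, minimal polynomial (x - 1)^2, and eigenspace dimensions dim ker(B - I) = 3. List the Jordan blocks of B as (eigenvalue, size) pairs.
λ = 1: algebraic multiplicity 4 (exponent in χ_B), largest block size 2 (exponent in m_B), 3 blocks (geometric multiplicity). These force block sizes [2, 1, 1].

Jordan blocks: (1, 2), (1, 1), (1, 1)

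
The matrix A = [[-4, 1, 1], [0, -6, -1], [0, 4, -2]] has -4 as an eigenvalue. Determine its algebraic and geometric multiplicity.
The characteristic polynomial is (x + 4)^3, so the factor x + 4 appears with exponent 3: the algebraic multiplicity is 3.

rank(A + 4I) = 2, so the eigenspace has dimension 3 - 2 = 1: the geometric multiplicity is 1.

Since 1 < 3, A is not diagonalizable.

algebraic multiplicity 3, geometric multiplicity 1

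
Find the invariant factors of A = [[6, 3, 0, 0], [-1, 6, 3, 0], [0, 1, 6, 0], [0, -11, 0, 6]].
The Jordan structure of A has elementary divisors (x - 6)^3, (x - 6). Arranging the block sizes at each eigenvalue in decreasing order and taking row products gives the invariant factors.

Invariant factors (smallest first, each dividing the next): x - 6, (x - 6)^3.

Check: the last factor (x - 6)^3 is the minimal polynomial, and the product (x - 6)^4 is the characteristic polynomial.

x - 6, (x - 6)^3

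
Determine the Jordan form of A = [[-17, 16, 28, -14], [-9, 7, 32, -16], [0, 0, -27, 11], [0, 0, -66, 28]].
The characteristic polynomial is det(xI - A) = (x - 6)(x + 5)^3, so the eigenvalues are -5 (algebraic multiplicity 3), 6 (algebraic multiplicity 1).

For λ = -5: rank(A + 5I) = 2, rank((A + 5I)^2) = 1. The eigenspace has dimension 4 - 2 = 2, so there are 2 Jordan blocks; the rank sequence gives block sizes [2, 1].

For λ = 6: algebraic multiplicity 1 gives one 1×1 block.

Assembling the blocks gives the Jordan form J above.

J = [[-5, 1, 0, 0], [0, -5, 0, 0], [0, 0, -5, 0], [0, 0, 0, 6]]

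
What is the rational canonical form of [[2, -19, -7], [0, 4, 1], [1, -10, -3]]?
The invariant factors of A (the non-unit diagonal entries of the Smith normal form of xI - A over ℚ[x]) are (x - 1)(x^2 - 2x + 5), each dividing the next. The characteristic polynomial is their product, (x - 1)(x^2 - 2x + 5).

The rational canonical form is the block-diagonal matrix of companion matrices C(f_i):
R = [[0, 0, 5], [1, 0, -7], [0, 1, 3]].

Note the characteristic polynomial does not split into linear factors over ℚ, so A has no Jordan form over ℚ; the rational canonical form exists over any field.

R = [[0, 0, 5], [1, 0, -7], [0, 1, 3]]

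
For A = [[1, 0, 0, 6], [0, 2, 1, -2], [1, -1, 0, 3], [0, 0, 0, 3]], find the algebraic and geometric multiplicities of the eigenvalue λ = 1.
The characteristic polynomial is (x - 3)(x - 1)^3, so the factor x - 1 appears with exponent 3: the algebraic multiplicity is 3.

rank(A - I) = 3, so the eigenspace has dimension 4 - 3 = 1: the geometric multiplicity is 1.

Since 1 < 3, A is not diagonalizable.

algebraic multiplicity 3, geometric multiplicity 1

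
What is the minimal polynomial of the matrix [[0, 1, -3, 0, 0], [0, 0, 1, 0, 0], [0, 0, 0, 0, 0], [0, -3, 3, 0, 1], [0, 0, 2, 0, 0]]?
The characteristic polynomial factors as x^5. The minimal polynomial is ∏(x - λ)^{k_λ} where k_λ is the size of the largest Jordan block at λ.

For λ = 0: rank(A) = 3, and the largest Jordan block has size 3 (the smallest k with rank(A^k) = rank(A^(k+1))).

So m_A(x) = x^3.

m_A(x) = x^3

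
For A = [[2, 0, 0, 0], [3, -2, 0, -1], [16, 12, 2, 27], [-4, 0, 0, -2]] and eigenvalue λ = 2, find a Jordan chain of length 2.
We seek v_1 ∈ ker((A - 2I)^2) \ ker(A - 2I), then set v_{i+1} = (A - 2I) v_i.

One such chain is v_1 = [[1, 1, -1, -1]]^T, v_2 = [[0, 0, 1, 0]]^T. Check: (A - 2I) v_2 = [[0, 0, 0, 0]]^T = 0.

v_1 = [[1, 1, -1, -1]]^T, v_2 = [[0, 0, 1, 0]]^T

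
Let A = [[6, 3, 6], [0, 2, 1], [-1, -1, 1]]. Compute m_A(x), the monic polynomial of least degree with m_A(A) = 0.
m_A(x) = (x - 3)^3

The characteristic polynomial factors as (x - 3)^3. The minimal polynomial is ∏(x - λ)^{k_λ} where k_λ is the size of the largest Jordan block at λ.

For λ = 3: rank(A - 3I) = 2, and the largest Jordan block has size 3 (the smallest k with rank((A - 3I)^k) = rank((A - 3I)^(k+1))).

So m_A(x) = (x - 3)^3.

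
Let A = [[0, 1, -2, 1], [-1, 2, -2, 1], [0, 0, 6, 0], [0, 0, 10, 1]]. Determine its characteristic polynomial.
χ_A(x) = (x - 6)(x - 1)^3

xI - A = [[x, -1, 2, -1], [1, x - 2, 2, -1], [0, 0, x - 6, 0], [0, 0, -10, x - 1]].

Expanding det(xI - A) along the first row:
det(xI - A) = + (x)·det([[x - 2, 2, -1], [0, x - 6, 0], [0, -10, x - 1]]) - (-1)·det([[1, 2, -1], [0, x - 6, 0], [0, -10, x - 1]]) + (2)·det([[1, x - 2, -1], [0, 0, 0], [0, 0, x - 1]]) - (-1)·det([[1, x - 2, 2], [0, 0, x - 6], [0, 0, -10]]).

Evaluating gives χ_A(x) = x^4 - 9x^3 + 21x^2 - 19x + 6 = (x - 6)(x - 1)^3.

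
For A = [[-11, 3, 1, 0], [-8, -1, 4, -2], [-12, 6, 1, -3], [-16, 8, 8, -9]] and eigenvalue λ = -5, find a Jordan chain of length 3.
We seek v_1 ∈ ker((A + 5I)^3) \ ker((A + 5I)^2), then set v_{i+1} = (A + 5I) v_i.

One such chain is v_1 = [[0, 0, 1, 1]]^T, v_2 = [[1, 2, 3, 4]]^T, v_3 = [[3, 4, 6, 8]]^T. Check: (A + 5I) v_3 = [[0, 0, 0, 0]]^T = 0.

v_1 = [[0, 0, 1, 1]]^T, v_2 = [[1, 2, 3, 4]]^T, v_3 = [[3, 4, 6, 8]]^T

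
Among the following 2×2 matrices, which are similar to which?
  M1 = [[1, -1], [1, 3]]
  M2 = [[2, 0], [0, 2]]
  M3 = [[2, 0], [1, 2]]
2 classes: {M1, M3}, {M2}

Characteristic polynomials: χ_{M1} = (x - 2)^2, χ_{M2} = (x - 2)^2, χ_{M3} = (x - 2)^2.

{M1, M3}: invariant factors (x - 2)^2.

{M2}: invariant factors x - 2, x - 2.

Matrices are similar if and only if their invariant-factor lists agree; the partition into similarity classes is {M1, M3}, {M2}.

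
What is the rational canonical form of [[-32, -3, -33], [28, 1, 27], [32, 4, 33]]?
The invariant factors of A (the non-unit diagonal entries of the Smith normal form of xI - A over ℚ[x]) are (x - 4)(x - 3)(x + 5), each dividing the next. The characteristic polynomial is their product, (x - 4)(x - 3)(x + 5).

The rational canonical form is the block-diagonal matrix of companion matrices C(f_i):
R = [[0, 0, -60], [1, 0, 23], [0, 1, 2]].

R = [[0, 0, -60], [1, 0, 23], [0, 1, 2]]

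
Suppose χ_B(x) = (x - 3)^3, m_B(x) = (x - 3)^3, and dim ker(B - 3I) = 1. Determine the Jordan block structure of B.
Jordan blocks: (3, 3)

λ = 3: algebraic multiplicity 3 (exponent in χ_B), largest block size 3 (exponent in m_B), 1 block (geometric multiplicity). This forces block sizes [3].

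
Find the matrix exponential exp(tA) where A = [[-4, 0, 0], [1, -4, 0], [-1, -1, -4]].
e^{tA} = [[e^{-4*t}, 0, 0], [t*e^{-4*t}, e^{-4*t}, 0], [t*(-t - 2)*e^{-4*t}/2, -t*e^{-4*t}, e^{-4*t}]]

A has Jordan form J = [[-4, 1, 0], [0, -4, 1], [0, 0, -4]] with A = PJP^{-1}, so e^{tA} = P e^{tJ} P^{-1}.

For a Jordan block J_k(λ), e^{tJ_k(λ)} = e^{λt} · (I + tN + t^2 N^2/2! + ... + t^{k-1} N^{k-1}/(k-1)!) where N is the nilpotent superdiagonal part.

Assembling the blocks and conjugating back gives the entries of e^{tA} as shown above.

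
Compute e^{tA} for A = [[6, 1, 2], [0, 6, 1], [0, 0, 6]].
A has Jordan form J = [[6, 1, 0], [0, 6, 1], [0, 0, 6]] with A = PJP^{-1}, so e^{tA} = P e^{tJ} P^{-1}.

For a Jordan block J_k(λ), e^{tJ_k(λ)} = e^{λt} · (I + tN + t^2 N^2/2! + ... + t^{k-1} N^{k-1}/(k-1)!) where N is the nilpotent superdiagonal part.

Assembling the blocks and conjugating back gives the entries of e^{tA} as shown above.

e^{tA} = [[e^{6*t}, t*e^{6*t}, t*(t + 4)*e^{6*t}/2], [0, e^{6*t}, t*e^{6*t}], [0, 0, e^{6*t}]]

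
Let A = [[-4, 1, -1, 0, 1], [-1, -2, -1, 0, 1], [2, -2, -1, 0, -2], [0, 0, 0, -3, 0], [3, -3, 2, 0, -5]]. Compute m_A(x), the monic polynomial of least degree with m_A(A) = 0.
The characteristic polynomial factors as (x + 3)^5. The minimal polynomial is ∏(x - λ)^{k_λ} where k_λ is the size of the largest Jordan block at λ.

For λ = -3: rank(A + 3I) = 2, and the largest Jordan block has size 3 (the smallest k with rank((A + 3I)^k) = rank((A + 3I)^(k+1))).

So m_A(x) = (x + 3)^3.

m_A(x) = (x + 3)^3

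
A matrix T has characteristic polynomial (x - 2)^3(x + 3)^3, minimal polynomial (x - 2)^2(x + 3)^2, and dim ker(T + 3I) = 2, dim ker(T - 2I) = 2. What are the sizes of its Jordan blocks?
λ = -3: algebraic multiplicity 3 (exponent in χ_T), largest block size 2 (exponent in m_T), 2 blocks (geometric multiplicity). These force block sizes [2, 1].
λ = 2: algebraic multiplicity 3 (exponent in χ_T), largest block size 2 (exponent in m_T), 2 blocks (geometric multiplicity). These force block sizes [2, 1].

Jordan blocks: (-3, 2), (-3, 1), (2, 2), (2, 1)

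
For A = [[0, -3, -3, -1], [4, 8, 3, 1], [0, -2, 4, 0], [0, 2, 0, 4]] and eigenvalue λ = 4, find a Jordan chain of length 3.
We seek v_1 ∈ ker((A - 4I)^3) \ ker((A - 4I)^2), then set v_{i+1} = (A - 4I) v_i.

One such chain is v_1 = [[-1, 1, 1, -2]]^T, v_2 = [[0, 1, -2, 2]]^T, v_3 = [[1, 0, -2, 2]]^T. Check: (A - 4I) v_3 = [[0, 0, 0, 0]]^T = 0.

v_1 = [[-1, 1, 1, -2]]^T, v_2 = [[0, 1, -2, 2]]^T, v_3 = [[1, 0, -2, 2]]^T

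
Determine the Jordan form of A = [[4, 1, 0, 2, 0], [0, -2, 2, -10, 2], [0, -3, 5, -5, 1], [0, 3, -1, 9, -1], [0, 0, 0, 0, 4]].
The characteristic polynomial is det(xI - A) = (x - 4)^5, so the eigenvalues are 4 (algebraic multiplicity 5).

For λ = 4: rank(A - 4I) = 2, rank((A - 4I)^2) = 0. The eigenspace has dimension 5 - 2 = 3, so there are 3 Jordan blocks; the rank sequence gives block sizes [2, 2, 1].

Assembling the blocks gives the Jordan form J above.

J = [[4, 1, 0, 0, 0], [0, 4, 0, 0, 0], [0, 0, 4, 1, 0], [0, 0, 0, 4, 0], [0, 0, 0, 0, 4]]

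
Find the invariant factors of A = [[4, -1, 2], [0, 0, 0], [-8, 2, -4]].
x, x^2

The Jordan structure of A has elementary divisors x^2, x. Arranging the block sizes at each eigenvalue in decreasing order and taking row products gives the invariant factors.

Invariant factors (smallest first, each dividing the next): x, x^2.

Check: the last factor x^2 is the minimal polynomial, and the product x^3 is the characteristic polynomial.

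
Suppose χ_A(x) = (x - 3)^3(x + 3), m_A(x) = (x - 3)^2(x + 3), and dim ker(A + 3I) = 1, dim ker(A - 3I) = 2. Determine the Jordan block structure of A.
λ = -3: algebraic multiplicity 1 (exponent in χ_A), largest block size 1 (exponent in m_A), 1 block (geometric multiplicity). This forces block sizes [1].
λ = 3: algebraic multiplicity 3 (exponent in χ_A), largest block size 2 (exponent in m_A), 2 blocks (geometric multiplicity). These force block sizes [2, 1].

Jordan blocks: (-3, 1), (3, 2), (3, 1)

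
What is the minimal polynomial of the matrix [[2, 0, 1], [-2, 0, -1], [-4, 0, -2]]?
m_A(x) = x^2

The characteristic polynomial factors as x^3. The minimal polynomial is ∏(x - λ)^{k_λ} where k_λ is the size of the largest Jordan block at λ.

For λ = 0: rank(A) = 1, and the largest Jordan block has size 2 (the smallest k with rank(A^k) = rank(A^(k+1))).

So m_A(x) = x^2.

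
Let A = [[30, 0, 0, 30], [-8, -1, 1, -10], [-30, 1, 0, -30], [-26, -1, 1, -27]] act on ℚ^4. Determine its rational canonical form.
The invariant factors of A (the non-unit diagonal entries of the Smith normal form of xI - A over ℚ[x]) are (x - 3)(x - 2)(x^2 + 3x - 5), each dividing the next. The characteristic polynomial is their product, (x - 3)(x - 2)(x^2 + 3x - 5).

The rational canonical form is the block-diagonal matrix of companion matrices C(f_i):
R = [[0, 0, 0, 30], [1, 0, 0, -43], [0, 1, 0, 14], [0, 0, 1, 2]].

Note the characteristic polynomial does not split into linear factors over ℚ, so A has no Jordan form over ℚ; the rational canonical form exists over any field.

R = [[0, 0, 0, 30], [1, 0, 0, -43], [0, 1, 0, 14], [0, 0, 1, 2]]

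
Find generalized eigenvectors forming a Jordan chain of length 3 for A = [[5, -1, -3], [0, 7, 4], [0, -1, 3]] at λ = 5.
We seek v_1 ∈ ker((A - 5I)^3) \ ker((A - 5I)^2), then set v_{i+1} = (A - 5I) v_i.

One such chain is v_1 = [[1, -1, 1]]^T, v_2 = [[-2, 2, -1]]^T, v_3 = [[1, 0, 0]]^T. Check: (A - 5I) v_3 = [[0, 0, 0]]^T = 0.

v_1 = [[1, -1, 1]]^T, v_2 = [[-2, 2, -1]]^T, v_3 = [[1, 0, 0]]^T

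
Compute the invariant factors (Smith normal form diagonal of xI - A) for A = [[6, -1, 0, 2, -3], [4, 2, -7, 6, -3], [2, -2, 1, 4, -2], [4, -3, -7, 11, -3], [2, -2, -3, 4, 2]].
x - 5, (x - 5)(x - 4)^3

The Jordan structure of A has elementary divisors (x - 4)^3, (x - 5), (x - 5). Arranging the block sizes at each eigenvalue in decreasing order and taking row products gives the invariant factors.

Invariant factors (smallest first, each dividing the next): x - 5, (x - 5)(x - 4)^3.

Check: the last factor (x - 5)(x - 4)^3 is the minimal polynomial, and the product (x - 5)^2(x - 4)^3 is the characteristic polynomial.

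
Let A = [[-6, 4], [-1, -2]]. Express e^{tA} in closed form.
A has Jordan form J = [[-4, 1], [0, -4]] with A = PJP^{-1}, so e^{tA} = P e^{tJ} P^{-1}.

For a Jordan block J_k(λ), e^{tJ_k(λ)} = e^{λt} · (I + tN + t^2 N^2/2! + ... + t^{k-1} N^{k-1}/(k-1)!) where N is the nilpotent superdiagonal part.

Assembling the blocks and conjugating back gives the entries of e^{tA} as shown above.

e^{tA} = [[(1 - 2*t)*e^{-4*t}, 4*t*e^{-4*t}], [-t*e^{-4*t}, (2*t + 1)*e^{-4*t}]]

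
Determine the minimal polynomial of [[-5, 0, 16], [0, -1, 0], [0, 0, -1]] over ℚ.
The characteristic polynomial factors as (x + 1)^2(x + 5). The minimal polynomial is ∏(x - λ)^{k_λ} where k_λ is the size of the largest Jordan block at λ.

For λ = -5: rank(A + 5I) = 2, and the largest Jordan block has size 1 (the smallest k with rank((A + 5I)^k) = rank((A + 5I)^(k+1))).
For λ = -1: rank(A + I) = 1, and the largest Jordan block has size 1 (the smallest k with rank((A + I)^k) = rank((A + I)^(k+1))).

So m_A(x) = (x + 1)(x + 5).

m_A(x) = (x + 1)(x + 5)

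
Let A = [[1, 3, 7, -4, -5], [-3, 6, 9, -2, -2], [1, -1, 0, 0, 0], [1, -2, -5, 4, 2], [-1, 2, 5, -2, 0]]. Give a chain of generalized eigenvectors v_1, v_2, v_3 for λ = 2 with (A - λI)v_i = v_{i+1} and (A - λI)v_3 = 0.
v_1 = [[1, 3, -1, 0, 0]]^T, v_2 = [[1, 0, 0, 0, 0]]^T, v_3 = [[-1, -3, 1, 1, -1]]^T

We seek v_1 ∈ ker((A - 2I)^3) \ ker((A - 2I)^2), then set v_{i+1} = (A - 2I) v_i.

One such chain is v_1 = [[1, 3, -1, 0, 0]]^T, v_2 = [[1, 0, 0, 0, 0]]^T, v_3 = [[-1, -3, 1, 1, -1]]^T. Check: (A - 2I) v_3 = [[0, 0, 0, 0, 0]]^T = 0.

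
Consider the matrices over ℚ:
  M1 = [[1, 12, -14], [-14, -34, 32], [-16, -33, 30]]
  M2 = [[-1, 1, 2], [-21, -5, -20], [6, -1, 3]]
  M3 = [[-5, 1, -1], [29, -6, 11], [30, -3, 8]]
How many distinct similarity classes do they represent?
1 class: {M1, M2, M3}

Characteristic polynomials: χ_{M1} = (x - 5)(x + 4)^2, χ_{M2} = (x - 5)(x + 4)^2, χ_{M3} = (x - 5)(x + 4)^2.

{M1, M2, M3}: invariant factors (x - 5)(x + 4)^2.

Matrices are similar if and only if their invariant-factor lists agree; the partition into similarity classes is {M1, M2, M3}.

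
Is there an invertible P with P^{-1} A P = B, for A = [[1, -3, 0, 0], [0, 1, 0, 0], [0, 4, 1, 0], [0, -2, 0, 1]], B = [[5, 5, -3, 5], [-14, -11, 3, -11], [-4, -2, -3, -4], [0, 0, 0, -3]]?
trace(A) = 4 but trace(B) = -12. The trace is a similarity invariant, so A and B are not similar.

No.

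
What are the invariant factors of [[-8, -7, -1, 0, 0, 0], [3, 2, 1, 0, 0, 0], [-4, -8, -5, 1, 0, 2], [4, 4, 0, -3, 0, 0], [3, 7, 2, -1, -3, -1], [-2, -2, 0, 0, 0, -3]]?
The Jordan structure of A has elementary divisors (x + 5), (x + 3)^3, (x + 3)^2. Arranging the block sizes at each eigenvalue in decreasing order and taking row products gives the invariant factors.

Invariant factors (smallest first, each dividing the next): (x + 3)^2, (x + 3)^3(x + 5).

Check: the last factor (x + 3)^3(x + 5) is the minimal polynomial, and the product (x + 3)^5(x + 5) is the characteristic polynomial.

(x + 3)^2, (x + 3)^3(x + 5)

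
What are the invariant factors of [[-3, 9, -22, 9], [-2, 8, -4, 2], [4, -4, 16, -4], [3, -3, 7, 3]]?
The Jordan structure of A has elementary divisors (x - 6)^3, (x - 6). Arranging the block sizes at each eigenvalue in decreasing order and taking row products gives the invariant factors.

Invariant factors (smallest first, each dividing the next): x - 6, (x - 6)^3.

Check: the last factor (x - 6)^3 is the minimal polynomial, and the product (x - 6)^4 is the characteristic polynomial.

x - 6, (x - 6)^3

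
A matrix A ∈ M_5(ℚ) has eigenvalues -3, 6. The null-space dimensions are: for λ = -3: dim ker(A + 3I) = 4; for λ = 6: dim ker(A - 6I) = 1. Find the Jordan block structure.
Jordan blocks: (-3, 1), (-3, 1), (-3, 1), (-3, 1), (6, 1)

λ = -3: successive nullity increments [4] count blocks of size ≥ k; block sizes are [1, 1, 1, 1].
λ = 6: successive nullity increments [1] count blocks of size ≥ k; block sizes are [1].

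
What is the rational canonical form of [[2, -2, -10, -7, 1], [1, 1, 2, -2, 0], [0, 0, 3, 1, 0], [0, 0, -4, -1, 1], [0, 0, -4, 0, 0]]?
The invariant factors of A (the non-unit diagonal entries of the Smith normal form of xI - A over ℚ[x]) are x^2 - 3x + 4, (x + 1)(x^2 - 3x + 4), each dividing the next. The characteristic polynomial is their product, (x + 1)(x^2 - 3x + 4)^2.

The rational canonical form is the block-diagonal matrix of companion matrices C(f_i):
R = [[0, -4, 0, 0, 0], [1, 3, 0, 0, 0], [0, 0, 0, 0, -4], [0, 0, 1, 0, -1], [0, 0, 0, 1, 2]].

Note the characteristic polynomial does not split into linear factors over ℚ, so A has no Jordan form over ℚ; the rational canonical form exists over any field.

R = [[0, -4, 0, 0, 0], [1, 3, 0, 0, 0], [0, 0, 0, 0, -4], [0, 0, 1, 0, -1], [0, 0, 0, 1, 2]]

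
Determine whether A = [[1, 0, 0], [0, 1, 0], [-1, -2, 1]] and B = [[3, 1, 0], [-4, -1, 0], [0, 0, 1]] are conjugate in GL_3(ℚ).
Two matrices over a field are similar if and only if they have the same invariant factors.

Both A and B have characteristic polynomial (x - 1)^3 and minimal polynomial (x - 1)^2. Computing further, both have invariant factors x - 1, (x - 1)^2. Hence A and B are similar.

Yes.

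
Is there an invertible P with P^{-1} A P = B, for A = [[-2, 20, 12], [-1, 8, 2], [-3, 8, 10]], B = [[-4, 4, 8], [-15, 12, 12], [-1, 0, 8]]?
Yes.

Two matrices over a field are similar if and only if they have the same invariant factors.

Both A and B have characteristic polynomial (x - 6)^2(x - 4) and minimal polynomial (x - 6)^2(x - 4). Computing further, both have invariant factors (x - 6)^2(x - 4). Hence A and B are similar.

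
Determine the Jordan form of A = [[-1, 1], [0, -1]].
J = [[-1, 1], [0, -1]]

The characteristic polynomial is det(xI - A) = (x + 1)^2, so the eigenvalues are -1 (algebraic multiplicity 2).

For λ = -1: rank(A + I) = 1, rank((A + I)^2) = 0. The eigenspace has dimension 2 - 1 = 1, so there is 1 Jordan block; the rank sequence gives block sizes [2].

Assembling the blocks gives the Jordan form J above.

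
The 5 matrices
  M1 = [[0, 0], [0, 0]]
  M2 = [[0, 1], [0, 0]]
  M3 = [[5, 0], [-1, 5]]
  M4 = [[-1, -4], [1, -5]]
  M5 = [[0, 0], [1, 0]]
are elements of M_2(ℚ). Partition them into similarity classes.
Characteristic polynomials: χ_{M1} = x^2, χ_{M2} = x^2, χ_{M3} = (x - 5)^2, χ_{M4} = (x + 3)^2, χ_{M5} = x^2.

{M1}: invariant factors x, x.

{M2, M5}: invariant factors x^2.

{M3}: invariant factors (x - 5)^2.

{M4}: invariant factors (x + 3)^2.

Matrices are similar if and only if their invariant-factor lists agree; the partition into similarity classes is {M1}, {M2, M5}, {M3}, {M4}.

4 classes: {M1}, {M2, M5}, {M3}, {M4}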